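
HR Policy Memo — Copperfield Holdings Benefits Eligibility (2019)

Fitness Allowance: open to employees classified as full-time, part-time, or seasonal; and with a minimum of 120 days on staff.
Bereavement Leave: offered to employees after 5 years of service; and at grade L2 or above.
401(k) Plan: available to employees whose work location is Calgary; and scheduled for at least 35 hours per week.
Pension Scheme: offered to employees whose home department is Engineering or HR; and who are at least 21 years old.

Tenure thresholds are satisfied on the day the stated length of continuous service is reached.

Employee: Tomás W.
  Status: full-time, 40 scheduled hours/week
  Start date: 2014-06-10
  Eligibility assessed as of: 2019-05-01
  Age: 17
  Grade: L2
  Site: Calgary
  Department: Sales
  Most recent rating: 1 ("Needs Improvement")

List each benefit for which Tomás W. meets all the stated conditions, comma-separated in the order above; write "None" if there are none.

Fitness Allowance, 401(k) Plan

Service from 2014-06-10 to 2019-05-01: 1786 days.
Fitness Allowance — status full-time ✓; service 1786 days ≥ 120 days ✓ → eligible.
Bereavement Leave — service 1786 days < 5 years (≈1825 days) ✗ → not eligible.
401(k) Plan — site Calgary ✓; 40 hrs/wk ≥ 35 ✓ → eligible.
Pension Scheme — dept Sales ✗ → not eligible.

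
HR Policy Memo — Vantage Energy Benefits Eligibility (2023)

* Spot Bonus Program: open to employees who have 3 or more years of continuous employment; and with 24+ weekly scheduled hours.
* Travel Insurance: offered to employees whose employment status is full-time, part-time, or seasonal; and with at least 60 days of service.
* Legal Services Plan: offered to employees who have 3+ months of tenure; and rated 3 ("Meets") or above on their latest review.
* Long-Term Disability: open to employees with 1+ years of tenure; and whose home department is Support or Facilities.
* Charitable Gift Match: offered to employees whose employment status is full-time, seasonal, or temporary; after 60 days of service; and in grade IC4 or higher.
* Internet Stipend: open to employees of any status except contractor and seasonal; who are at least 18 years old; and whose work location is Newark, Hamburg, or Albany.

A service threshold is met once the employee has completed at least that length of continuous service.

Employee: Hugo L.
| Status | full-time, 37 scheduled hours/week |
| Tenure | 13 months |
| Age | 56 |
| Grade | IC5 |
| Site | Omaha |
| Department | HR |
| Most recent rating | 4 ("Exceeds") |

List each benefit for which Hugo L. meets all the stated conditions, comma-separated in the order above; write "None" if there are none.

Spot Bonus Program — service 13 months < 3 years (≈1095 days) ✗ → not eligible.
Travel Insurance — status full-time ✓; service 13 months ≥ 60 days ✓ → eligible.
Legal Services Plan — service 13 months ≥ 3 months ✓; rating 4 ≥ 3 ✓ → eligible.
Long-Term Disability — service 13 months ≥ 1 year (≈365 days) ✓; dept HR ✗ → not eligible.
Charitable Gift Match — status full-time ✓; service 13 months ≥ 60 days ✓; grade IC5 ≥ IC4 ✓ → eligible.
Internet Stipend — status full-time ✓ (not excluded); age 56 ≥ 18 ✓; site Omaha ✗ (not Newark, Hamburg, or Albany) → not eligible.

Travel Insurance, Legal Services Plan, Charitable Gift Match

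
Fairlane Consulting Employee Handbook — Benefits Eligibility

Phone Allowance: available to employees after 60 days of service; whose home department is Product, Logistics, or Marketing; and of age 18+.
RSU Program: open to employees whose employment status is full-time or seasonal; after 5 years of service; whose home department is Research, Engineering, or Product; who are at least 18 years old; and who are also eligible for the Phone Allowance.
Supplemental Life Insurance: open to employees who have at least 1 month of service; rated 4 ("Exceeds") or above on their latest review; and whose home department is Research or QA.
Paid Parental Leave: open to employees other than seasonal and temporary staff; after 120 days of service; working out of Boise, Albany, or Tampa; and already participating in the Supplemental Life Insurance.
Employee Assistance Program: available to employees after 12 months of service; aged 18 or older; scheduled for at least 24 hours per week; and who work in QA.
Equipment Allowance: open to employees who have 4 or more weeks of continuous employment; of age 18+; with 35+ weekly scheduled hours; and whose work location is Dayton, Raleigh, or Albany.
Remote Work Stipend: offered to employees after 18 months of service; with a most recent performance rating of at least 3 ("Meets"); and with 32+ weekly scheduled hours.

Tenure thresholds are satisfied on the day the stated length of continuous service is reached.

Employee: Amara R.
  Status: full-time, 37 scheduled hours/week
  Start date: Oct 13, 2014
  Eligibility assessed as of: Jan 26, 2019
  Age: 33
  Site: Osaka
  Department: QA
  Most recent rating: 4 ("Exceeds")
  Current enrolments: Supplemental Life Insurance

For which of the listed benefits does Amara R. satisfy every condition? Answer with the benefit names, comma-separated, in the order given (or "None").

Supplemental Life Insurance, Employee Assistance Program, Remote Work Stipend

Service from Oct 13, 2014 to Jan 26, 2019: 1566 days.
Phone Allowance — service 1566 days ≥ 60 days ✓; dept QA ✗ → not eligible.
RSU Program — status full-time ✓; service 1566 days < 5 years (≈1825 days) ✗ → not eligible.
Supplemental Life Insurance — service 1566 days ≥ 1 month (≈30 days) ✓; rating 4 ≥ 4 ✓; dept QA ✓ → eligible.
Paid Parental Leave — status full-time ✓ (not excluded); service 1566 days ≥ 120 days ✓; site Osaka ✗ (not Boise, Albany, or Tampa) → not eligible.
Employee Assistance Program — service 1566 days ≥ 12 months (≈360 days) ✓; age 33 ≥ 18 ✓; 37 hrs/wk ≥ 24 ✓; dept QA ✓ → eligible.
Equipment Allowance — service 1566 days ≥ 4 weeks (≈28 days) ✓; age 33 ≥ 18 ✓; 37 hrs/wk ≥ 35 ✓; site Osaka ✗ (not Dayton, Raleigh, or Albany) → not eligible.
Remote Work Stipend — service 1566 days ≥ 18 months (≈540 days) ✓; rating 4 ≥ 3 ✓; 37 hrs/wk ≥ 32 ✓ → eligible.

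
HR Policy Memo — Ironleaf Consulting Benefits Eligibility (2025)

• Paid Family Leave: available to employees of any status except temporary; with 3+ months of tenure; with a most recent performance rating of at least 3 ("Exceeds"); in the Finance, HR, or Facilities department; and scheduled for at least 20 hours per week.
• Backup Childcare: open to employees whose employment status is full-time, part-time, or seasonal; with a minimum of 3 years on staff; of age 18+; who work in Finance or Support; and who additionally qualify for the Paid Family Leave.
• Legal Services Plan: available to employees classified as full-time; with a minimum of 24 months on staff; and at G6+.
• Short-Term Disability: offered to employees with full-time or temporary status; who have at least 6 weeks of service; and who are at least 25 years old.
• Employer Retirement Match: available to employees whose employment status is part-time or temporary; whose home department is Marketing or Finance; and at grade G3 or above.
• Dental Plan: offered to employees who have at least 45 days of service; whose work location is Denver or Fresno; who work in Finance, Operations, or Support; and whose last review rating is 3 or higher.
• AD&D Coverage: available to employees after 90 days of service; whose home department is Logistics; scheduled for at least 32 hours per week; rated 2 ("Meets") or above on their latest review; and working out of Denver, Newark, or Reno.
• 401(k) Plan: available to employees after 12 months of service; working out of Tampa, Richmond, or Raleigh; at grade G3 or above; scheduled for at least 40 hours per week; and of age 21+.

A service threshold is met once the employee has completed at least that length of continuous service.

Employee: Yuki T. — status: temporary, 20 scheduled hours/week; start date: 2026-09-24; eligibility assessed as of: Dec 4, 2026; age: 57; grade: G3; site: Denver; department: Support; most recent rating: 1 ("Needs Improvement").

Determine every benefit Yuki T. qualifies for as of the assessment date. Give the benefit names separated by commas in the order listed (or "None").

Service from 2026-09-24 to Dec 4, 2026: 71 days.
Paid Family Leave — status temporary ✗ (excluded) → not eligible.
Backup Childcare — status temporary ✗ (requires full-time, part-time, or seasonal) → not eligible.
Legal Services Plan — status temporary ✗ (requires full-time) → not eligible.
Short-Term Disability — status temporary ✓; service 71 days ≥ 6 weeks (≈42 days) ✓; age 57 ≥ 25 ✓ → eligible.
Employer Retirement Match — status temporary ✓; dept Support ✗ → not eligible.
Dental Plan — service 71 days ≥ 45 days ✓; site Denver ✓; dept Support ✓; rating 1 < 3 ✗ → not eligible.
AD&D Coverage — service 71 days < 90 days ✗ → not eligible.
401(k) Plan — service 71 days < 12 months (≈360 days) ✗ → not eligible.

Short-Term Disability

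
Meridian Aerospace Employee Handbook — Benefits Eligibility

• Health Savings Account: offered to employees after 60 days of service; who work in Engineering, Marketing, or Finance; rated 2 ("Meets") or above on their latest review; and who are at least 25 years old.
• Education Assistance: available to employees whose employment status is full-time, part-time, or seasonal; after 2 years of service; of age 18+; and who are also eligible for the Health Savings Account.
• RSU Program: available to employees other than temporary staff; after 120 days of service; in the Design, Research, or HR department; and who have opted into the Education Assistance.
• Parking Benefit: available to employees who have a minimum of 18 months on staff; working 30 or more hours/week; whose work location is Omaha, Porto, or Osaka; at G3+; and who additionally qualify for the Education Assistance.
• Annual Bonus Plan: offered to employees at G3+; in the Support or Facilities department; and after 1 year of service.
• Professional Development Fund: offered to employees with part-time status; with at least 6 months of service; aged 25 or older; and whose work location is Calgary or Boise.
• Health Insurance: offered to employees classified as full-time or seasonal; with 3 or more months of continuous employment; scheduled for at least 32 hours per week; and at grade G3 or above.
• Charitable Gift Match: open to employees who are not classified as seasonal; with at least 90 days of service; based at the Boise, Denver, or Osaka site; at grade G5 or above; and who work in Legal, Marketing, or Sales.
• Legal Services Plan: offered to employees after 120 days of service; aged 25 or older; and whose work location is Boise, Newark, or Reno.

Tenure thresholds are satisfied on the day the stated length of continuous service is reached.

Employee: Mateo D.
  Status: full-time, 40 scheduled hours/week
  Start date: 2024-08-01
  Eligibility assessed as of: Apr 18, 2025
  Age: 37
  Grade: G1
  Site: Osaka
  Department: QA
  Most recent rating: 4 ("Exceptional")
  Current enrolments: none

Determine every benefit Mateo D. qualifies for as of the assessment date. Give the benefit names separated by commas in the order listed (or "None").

None

Service from 2024-08-01 to Apr 18, 2025: 260 days.
Health Savings Account — service 260 days ≥ 60 days ✓; dept QA ✗ → not eligible.
Education Assistance — status full-time ✓; service 260 days < 2 years (≈730 days) ✗ → not eligible.
RSU Program — status full-time ✓ (not excluded); service 260 days ≥ 120 days ✓; dept QA ✗ → not eligible.
Parking Benefit — service 260 days < 18 months (≈540 days) ✗ → not eligible.
Annual Bonus Plan — grade G1 < G3 ✗ → not eligible.
Professional Development Fund — status full-time ✗ (requires part-time) → not eligible.
Health Insurance — status full-time ✓; service 260 days ≥ 3 months (≈90 days) ✓; 40 hrs/wk ≥ 32 ✓; grade G1 < G3 ✗ → not eligible.
Charitable Gift Match — status full-time ✓ (not excluded); service 260 days ≥ 90 days ✓; site Osaka ✓; grade G1 < G5 ✗ → not eligible.
Legal Services Plan — service 260 days ≥ 120 days ✓; age 37 ≥ 25 ✓; site Osaka ✗ (not Boise, Newark, or Reno) → not eligible.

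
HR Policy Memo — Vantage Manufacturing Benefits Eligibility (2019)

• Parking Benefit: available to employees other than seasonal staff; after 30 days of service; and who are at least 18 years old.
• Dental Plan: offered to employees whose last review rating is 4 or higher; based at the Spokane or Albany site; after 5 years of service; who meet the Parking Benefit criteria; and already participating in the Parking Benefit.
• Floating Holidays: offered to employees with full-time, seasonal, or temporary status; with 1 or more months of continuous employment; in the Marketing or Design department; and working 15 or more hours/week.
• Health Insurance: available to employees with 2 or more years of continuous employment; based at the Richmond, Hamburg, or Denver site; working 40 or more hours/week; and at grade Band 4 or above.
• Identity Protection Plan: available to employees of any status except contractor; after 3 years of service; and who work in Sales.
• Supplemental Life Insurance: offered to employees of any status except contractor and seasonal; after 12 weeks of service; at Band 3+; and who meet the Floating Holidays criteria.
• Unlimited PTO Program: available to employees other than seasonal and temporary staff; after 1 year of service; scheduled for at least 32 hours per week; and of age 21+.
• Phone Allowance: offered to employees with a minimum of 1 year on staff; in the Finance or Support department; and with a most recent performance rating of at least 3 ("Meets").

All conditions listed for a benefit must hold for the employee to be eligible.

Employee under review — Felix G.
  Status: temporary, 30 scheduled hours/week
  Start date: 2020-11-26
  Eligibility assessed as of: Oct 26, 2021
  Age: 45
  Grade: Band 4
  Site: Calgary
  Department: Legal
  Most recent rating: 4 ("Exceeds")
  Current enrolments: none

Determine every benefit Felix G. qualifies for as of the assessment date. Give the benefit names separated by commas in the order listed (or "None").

Service from 2020-11-26 to Oct 26, 2021: 334 days.
Parking Benefit — status temporary ✓ (not excluded); service 334 days ≥ 30 days ✓; age 45 ≥ 18 ✓ → eligible.
Dental Plan — rating 4 ≥ 4 ✓; site Calgary ✗ (not Spokane or Albany) → not eligible.
Floating Holidays — status temporary ✓; service 334 days ≥ 1 month (≈30 days) ✓; dept Legal ✗ → not eligible.
Health Insurance — service 334 days < 2 years (≈730 days) ✗ → not eligible.
Identity Protection Plan — status temporary ✓ (not excluded); service 334 days < 3 years (≈1095 days) ✗ → not eligible.
Supplemental Life Insurance — status temporary ✓ (not excluded); service 334 days ≥ 12 weeks (≈84 days) ✓; grade Band 4 ≥ Band 3 ✓; not eligible for Floating Holidays ✗ → not eligible.
Unlimited PTO Program — status temporary ✗ (excluded) → not eligible.
Phone Allowance — service 334 days < 1 year (≈365 days) ✗ → not eligible.

Parking Benefit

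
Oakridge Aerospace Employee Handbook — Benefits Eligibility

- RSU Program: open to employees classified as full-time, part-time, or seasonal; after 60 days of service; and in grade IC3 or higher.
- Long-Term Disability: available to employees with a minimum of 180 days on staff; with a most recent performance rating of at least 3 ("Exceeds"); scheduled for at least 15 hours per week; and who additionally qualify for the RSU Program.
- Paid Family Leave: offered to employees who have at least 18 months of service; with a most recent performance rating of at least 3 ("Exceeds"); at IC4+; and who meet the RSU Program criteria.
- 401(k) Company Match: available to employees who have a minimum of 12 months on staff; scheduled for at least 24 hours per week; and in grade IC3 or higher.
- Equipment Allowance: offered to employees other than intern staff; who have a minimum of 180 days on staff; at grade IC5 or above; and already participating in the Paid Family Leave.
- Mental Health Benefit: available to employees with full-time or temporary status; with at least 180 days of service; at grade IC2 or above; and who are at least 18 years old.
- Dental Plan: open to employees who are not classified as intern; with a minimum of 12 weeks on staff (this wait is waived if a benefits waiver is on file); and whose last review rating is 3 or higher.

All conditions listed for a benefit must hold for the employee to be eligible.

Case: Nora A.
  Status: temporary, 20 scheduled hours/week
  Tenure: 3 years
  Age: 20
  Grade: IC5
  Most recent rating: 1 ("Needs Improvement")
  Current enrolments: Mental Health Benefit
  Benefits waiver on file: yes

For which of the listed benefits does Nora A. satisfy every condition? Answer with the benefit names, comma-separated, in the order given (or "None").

Mental Health Benefit

RSU Program — status temporary ✗ (requires full-time, part-time, or seasonal) → not eligible.
Long-Term Disability — service 3 years ≥ 180 days ✓; rating 1 < 3 ✗ → not eligible.
Paid Family Leave — service 3 years ≥ 18 months (≈540 days) ✓; rating 1 < 3 ✗ → not eligible.
401(k) Company Match — service 3 years ≥ 12 months (≈360 days) ✓; 20 hrs/wk < 24 ✗ → not eligible.
Equipment Allowance — status temporary ✓ (not excluded); service 3 years ≥ 180 days ✓; grade IC5 ≥ IC5 ✓; not enrolled in Paid Family Leave ✗ → not eligible.
Mental Health Benefit — status temporary ✓; service 3 years ≥ 180 days ✓; grade IC5 ≥ IC2 ✓; age 20 ≥ 18 ✓ → eligible.
Dental Plan — status temporary ✓ (not excluded); benefits waiver on file ✓; rating 1 < 3 ✗ → not eligible.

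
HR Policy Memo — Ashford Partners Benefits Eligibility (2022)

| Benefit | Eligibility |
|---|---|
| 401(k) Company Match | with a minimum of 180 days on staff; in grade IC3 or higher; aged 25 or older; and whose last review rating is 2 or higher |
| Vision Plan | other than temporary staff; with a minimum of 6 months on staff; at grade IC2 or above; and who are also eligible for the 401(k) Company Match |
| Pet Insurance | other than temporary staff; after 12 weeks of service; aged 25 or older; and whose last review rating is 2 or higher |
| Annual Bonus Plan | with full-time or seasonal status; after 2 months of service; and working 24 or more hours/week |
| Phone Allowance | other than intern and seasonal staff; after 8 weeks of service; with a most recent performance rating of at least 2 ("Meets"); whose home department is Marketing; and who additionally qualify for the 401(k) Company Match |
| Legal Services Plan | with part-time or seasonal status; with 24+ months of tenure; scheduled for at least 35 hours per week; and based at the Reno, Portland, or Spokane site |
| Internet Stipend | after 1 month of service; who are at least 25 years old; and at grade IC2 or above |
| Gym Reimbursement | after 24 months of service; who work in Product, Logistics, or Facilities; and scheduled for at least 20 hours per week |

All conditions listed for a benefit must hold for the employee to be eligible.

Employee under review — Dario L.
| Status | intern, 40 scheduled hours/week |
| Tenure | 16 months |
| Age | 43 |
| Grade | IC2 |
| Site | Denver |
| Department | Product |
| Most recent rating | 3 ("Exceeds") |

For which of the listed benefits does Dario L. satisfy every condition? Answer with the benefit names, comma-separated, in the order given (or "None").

401(k) Company Match — service 16 months ≥ 180 days ✓; grade IC2 < IC3 ✗ → not eligible.
Vision Plan — status intern ✓ (not excluded); service 16 months ≥ 6 months ✓; grade IC2 ≥ IC2 ✓; not eligible for 401(k) Company Match ✗ → not eligible.
Pet Insurance — status intern ✓ (not excluded); service 16 months ≥ 12 weeks (≈84 days) ✓; age 43 ≥ 25 ✓; rating 3 ≥ 2 ✓ → eligible.
Annual Bonus Plan — status intern ✗ (requires full-time or seasonal) → not eligible.
Phone Allowance — status intern ✗ (excluded) → not eligible.
Legal Services Plan — status intern ✗ (requires part-time or seasonal) → not eligible.
Internet Stipend — service 16 months ≥ 1 month ✓; age 43 ≥ 25 ✓; grade IC2 ≥ IC2 ✓ → eligible.
Gym Reimbursement — service 16 months < 24 months ✗ → not eligible.

Pet Insurance, Internet Stipend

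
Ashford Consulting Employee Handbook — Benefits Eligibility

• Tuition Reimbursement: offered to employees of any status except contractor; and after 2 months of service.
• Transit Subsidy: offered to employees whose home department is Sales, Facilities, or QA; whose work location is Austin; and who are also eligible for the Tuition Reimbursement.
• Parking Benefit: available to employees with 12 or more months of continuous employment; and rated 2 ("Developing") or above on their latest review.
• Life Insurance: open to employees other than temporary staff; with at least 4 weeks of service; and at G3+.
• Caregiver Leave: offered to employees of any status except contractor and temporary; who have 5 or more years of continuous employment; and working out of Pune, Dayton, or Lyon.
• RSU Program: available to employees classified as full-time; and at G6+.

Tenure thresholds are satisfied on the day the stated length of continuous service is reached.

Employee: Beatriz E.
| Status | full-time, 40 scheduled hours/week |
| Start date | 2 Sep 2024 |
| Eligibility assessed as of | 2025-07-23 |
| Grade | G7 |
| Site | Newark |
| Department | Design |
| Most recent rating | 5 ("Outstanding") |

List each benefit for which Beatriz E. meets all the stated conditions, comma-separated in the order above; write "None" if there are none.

Tuition Reimbursement, Life Insurance, RSU Program

Service from 2 Sep 2024 to 2025-07-23: 324 days.
Tuition Reimbursement — status full-time ✓ (not excluded); service 324 days ≥ 2 months (≈60 days) ✓ → eligible.
Transit Subsidy — dept Design ✗ → not eligible.
Parking Benefit — service 324 days < 12 months (≈360 days) ✗ → not eligible.
Life Insurance — status full-time ✓ (not excluded); service 324 days ≥ 4 weeks (≈28 days) ✓; grade G7 ≥ G3 ✓ → eligible.
Caregiver Leave — status full-time ✓ (not excluded); service 324 days < 5 years (≈1825 days) ✗ → not eligible.
RSU Program — status full-time ✓; grade G7 ≥ G6 ✓ → eligible.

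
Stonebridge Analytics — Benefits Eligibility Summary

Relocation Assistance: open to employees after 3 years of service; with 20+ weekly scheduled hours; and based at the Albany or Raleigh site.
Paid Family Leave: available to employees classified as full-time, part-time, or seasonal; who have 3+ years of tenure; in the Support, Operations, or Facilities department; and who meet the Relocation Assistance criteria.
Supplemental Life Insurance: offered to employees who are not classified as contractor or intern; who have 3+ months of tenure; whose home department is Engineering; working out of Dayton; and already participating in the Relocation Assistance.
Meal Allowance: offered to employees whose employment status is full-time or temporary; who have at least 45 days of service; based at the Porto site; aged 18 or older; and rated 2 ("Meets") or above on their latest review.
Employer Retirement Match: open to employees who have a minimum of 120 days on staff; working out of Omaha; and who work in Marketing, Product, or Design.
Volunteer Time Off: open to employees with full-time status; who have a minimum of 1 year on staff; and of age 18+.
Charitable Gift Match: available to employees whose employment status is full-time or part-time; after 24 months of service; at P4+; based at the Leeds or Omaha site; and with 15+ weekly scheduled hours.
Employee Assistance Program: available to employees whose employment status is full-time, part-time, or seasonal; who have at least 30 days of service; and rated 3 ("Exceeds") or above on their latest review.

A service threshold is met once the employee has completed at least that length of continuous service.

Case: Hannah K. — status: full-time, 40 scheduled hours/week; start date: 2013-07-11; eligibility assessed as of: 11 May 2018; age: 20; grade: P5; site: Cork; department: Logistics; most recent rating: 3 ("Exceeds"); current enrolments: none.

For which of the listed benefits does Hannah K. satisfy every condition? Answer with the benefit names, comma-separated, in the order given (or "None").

Volunteer Time Off, Employee Assistance Program

Service from 2013-07-11 to 11 May 2018: 1765 days.
Relocation Assistance — service 1765 days ≥ 3 years (≈1095 days) ✓; 40 hrs/wk ≥ 20 ✓; site Cork ✗ (not Albany or Raleigh) → not eligible.
Paid Family Leave — status full-time ✓; service 1765 days ≥ 3 years (≈1095 days) ✓; dept Logistics ✗ → not eligible.
Supplemental Life Insurance — status full-time ✓ (not excluded); service 1765 days ≥ 3 months (≈90 days) ✓; dept Logistics ✗ → not eligible.
Meal Allowance — status full-time ✓; service 1765 days ≥ 45 days ✓; site Cork ✗ (not Porto) → not eligible.
Employer Retirement Match — service 1765 days ≥ 120 days ✓; site Cork ✗ (not Omaha) → not eligible.
Volunteer Time Off — status full-time ✓; service 1765 days ≥ 1 year (≈365 days) ✓; age 20 ≥ 18 ✓ → eligible.
Charitable Gift Match — status full-time ✓; service 1765 days ≥ 24 months (≈720 days) ✓; grade P5 ≥ P4 ✓; site Cork ✗ (not Leeds or Omaha) → not eligible.
Employee Assistance Program — status full-time ✓; service 1765 days ≥ 30 days ✓; rating 3 ≥ 3 ✓ → eligible.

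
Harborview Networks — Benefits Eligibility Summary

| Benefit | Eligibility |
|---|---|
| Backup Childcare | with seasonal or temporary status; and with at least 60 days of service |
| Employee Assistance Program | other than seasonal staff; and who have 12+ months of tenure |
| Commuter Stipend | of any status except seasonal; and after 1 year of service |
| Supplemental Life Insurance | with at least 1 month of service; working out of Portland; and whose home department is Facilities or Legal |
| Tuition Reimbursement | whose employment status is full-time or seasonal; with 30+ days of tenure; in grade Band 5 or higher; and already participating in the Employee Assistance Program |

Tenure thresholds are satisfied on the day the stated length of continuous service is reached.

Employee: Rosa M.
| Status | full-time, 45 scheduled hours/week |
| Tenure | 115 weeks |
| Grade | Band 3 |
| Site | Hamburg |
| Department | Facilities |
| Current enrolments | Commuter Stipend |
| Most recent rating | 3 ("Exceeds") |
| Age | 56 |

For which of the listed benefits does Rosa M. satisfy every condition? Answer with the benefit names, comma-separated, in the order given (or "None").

Backup Childcare — status full-time ✗ (requires seasonal or temporary) → not eligible.
Employee Assistance Program — status full-time ✓ (not excluded); service 115 weeks ≥ 12 months (≈360 days) ✓ → eligible.
Commuter Stipend — status full-time ✓ (not excluded); service 115 weeks ≥ 1 year (≈365 days) ✓ → eligible.
Supplemental Life Insurance — service 115 weeks ≥ 1 month (≈30 days) ✓; site Hamburg ✗ (not Portland) → not eligible.
Tuition Reimbursement — status full-time ✓; service 115 weeks ≥ 30 days ✓; grade Band 3 < Band 5 ✗ → not eligible.

Employee Assistance Program, Commuter Stipend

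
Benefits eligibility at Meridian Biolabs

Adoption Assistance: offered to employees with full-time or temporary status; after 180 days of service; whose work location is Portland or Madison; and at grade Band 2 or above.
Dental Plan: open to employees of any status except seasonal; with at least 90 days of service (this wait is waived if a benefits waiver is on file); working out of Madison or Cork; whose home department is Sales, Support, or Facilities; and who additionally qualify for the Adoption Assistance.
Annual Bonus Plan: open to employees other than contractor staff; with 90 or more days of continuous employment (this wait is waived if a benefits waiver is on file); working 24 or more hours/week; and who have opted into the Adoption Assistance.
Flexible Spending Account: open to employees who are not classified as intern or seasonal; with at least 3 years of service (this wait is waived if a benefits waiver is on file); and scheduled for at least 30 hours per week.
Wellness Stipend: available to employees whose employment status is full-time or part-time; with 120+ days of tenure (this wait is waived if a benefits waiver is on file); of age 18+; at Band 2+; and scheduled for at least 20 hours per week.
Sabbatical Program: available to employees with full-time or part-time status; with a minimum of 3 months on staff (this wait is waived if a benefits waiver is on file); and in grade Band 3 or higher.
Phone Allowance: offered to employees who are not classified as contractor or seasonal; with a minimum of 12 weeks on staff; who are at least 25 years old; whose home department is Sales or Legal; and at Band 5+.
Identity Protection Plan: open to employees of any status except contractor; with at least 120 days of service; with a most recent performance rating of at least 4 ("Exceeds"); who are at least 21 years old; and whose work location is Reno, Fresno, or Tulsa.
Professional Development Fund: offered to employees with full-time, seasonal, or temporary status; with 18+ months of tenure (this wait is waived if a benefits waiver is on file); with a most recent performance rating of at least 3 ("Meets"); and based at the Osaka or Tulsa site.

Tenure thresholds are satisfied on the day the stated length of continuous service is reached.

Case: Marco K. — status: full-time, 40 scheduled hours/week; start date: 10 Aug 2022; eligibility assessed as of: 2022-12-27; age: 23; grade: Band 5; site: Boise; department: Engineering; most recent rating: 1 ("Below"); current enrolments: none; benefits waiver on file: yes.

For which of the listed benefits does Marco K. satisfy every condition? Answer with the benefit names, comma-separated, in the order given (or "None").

Service from 10 Aug 2022 to 2022-12-27: 139 days.
Adoption Assistance — status full-time ✓; service 139 days < 180 days ✗ → not eligible.
Dental Plan — status full-time ✓ (not excluded); benefits waiver on file ✓; site Boise ✗ (not Madison or Cork) → not eligible.
Annual Bonus Plan — status full-time ✓ (not excluded); benefits waiver on file ✓; 40 hrs/wk ≥ 24 ✓; not enrolled in Adoption Assistance ✗ → not eligible.
Flexible Spending Account — status full-time ✓ (not excluded); benefits waiver on file ✓; 40 hrs/wk ≥ 30 ✓ → eligible.
Wellness Stipend — status full-time ✓; benefits waiver on file ✓; age 23 ≥ 18 ✓; grade Band 5 ≥ Band 2 ✓; 40 hrs/wk ≥ 20 ✓ → eligible.
Sabbatical Program — status full-time ✓; benefits waiver on file ✓; grade Band 5 ≥ Band 3 ✓ → eligible.
Phone Allowance — status full-time ✓ (not excluded); service 139 days ≥ 12 weeks (≈84 days) ✓; age 23 < 25 ✗ → not eligible.
Identity Protection Plan — status full-time ✓ (not excluded); service 139 days ≥ 120 days ✓; rating 1 < 4 ✗ → not eligible.
Professional Development Fund — status full-time ✓; benefits waiver on file ✓; rating 1 < 3 ✗ → not eligible.

Flexible Spending Account, Wellness Stipend, Sabbatical Program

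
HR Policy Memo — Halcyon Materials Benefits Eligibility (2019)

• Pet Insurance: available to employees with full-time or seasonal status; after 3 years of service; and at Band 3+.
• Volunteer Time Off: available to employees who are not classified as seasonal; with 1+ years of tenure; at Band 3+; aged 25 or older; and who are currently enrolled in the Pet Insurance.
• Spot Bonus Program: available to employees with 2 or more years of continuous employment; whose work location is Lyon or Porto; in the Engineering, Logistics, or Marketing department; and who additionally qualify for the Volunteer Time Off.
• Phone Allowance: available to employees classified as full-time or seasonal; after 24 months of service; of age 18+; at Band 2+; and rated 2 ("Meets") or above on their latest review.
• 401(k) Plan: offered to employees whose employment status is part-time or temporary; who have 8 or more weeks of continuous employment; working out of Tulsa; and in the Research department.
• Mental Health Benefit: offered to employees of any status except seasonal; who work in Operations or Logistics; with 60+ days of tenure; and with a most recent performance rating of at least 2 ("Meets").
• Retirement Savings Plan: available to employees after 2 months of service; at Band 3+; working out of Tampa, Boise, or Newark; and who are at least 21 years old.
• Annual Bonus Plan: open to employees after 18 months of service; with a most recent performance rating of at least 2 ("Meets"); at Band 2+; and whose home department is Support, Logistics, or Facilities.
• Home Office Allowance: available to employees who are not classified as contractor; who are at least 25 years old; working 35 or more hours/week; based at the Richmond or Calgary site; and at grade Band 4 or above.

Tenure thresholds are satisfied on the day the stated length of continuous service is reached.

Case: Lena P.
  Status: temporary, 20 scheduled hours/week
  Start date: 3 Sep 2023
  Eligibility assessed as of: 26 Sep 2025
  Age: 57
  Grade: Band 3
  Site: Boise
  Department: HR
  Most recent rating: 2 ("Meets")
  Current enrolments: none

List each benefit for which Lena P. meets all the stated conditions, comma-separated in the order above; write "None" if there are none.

Retirement Savings Plan

Service from 3 Sep 2023 to 26 Sep 2025: 754 days.
Pet Insurance — status temporary ✗ (requires full-time or seasonal) → not eligible.
Volunteer Time Off — status temporary ✓ (not excluded); service 754 days ≥ 1 year (≈365 days) ✓; grade Band 3 ≥ Band 3 ✓; age 57 ≥ 25 ✓; not enrolled in Pet Insurance ✗ → not eligible.
Spot Bonus Program — service 754 days ≥ 2 years (≈730 days) ✓; site Boise ✗ (not Lyon or Porto) → not eligible.
Phone Allowance — status temporary ✗ (requires full-time or seasonal) → not eligible.
401(k) Plan — status temporary ✓; service 754 days ≥ 8 weeks (≈56 days) ✓; site Boise ✗ (not Tulsa) → not eligible.
Mental Health Benefit — status temporary ✓ (not excluded); dept HR ✗ → not eligible.
Retirement Savings Plan — service 754 days ≥ 2 months (≈60 days) ✓; grade Band 3 ≥ Band 3 ✓; site Boise ✓; age 57 ≥ 21 ✓ → eligible.
Annual Bonus Plan — service 754 days ≥ 18 months (≈540 days) ✓; rating 2 ≥ 2 ✓; grade Band 3 ≥ Band 2 ✓; dept HR ✗ → not eligible.
Home Office Allowance — status temporary ✓ (not excluded); age 57 ≥ 25 ✓; 20 hrs/wk < 35 ✗ → not eligible.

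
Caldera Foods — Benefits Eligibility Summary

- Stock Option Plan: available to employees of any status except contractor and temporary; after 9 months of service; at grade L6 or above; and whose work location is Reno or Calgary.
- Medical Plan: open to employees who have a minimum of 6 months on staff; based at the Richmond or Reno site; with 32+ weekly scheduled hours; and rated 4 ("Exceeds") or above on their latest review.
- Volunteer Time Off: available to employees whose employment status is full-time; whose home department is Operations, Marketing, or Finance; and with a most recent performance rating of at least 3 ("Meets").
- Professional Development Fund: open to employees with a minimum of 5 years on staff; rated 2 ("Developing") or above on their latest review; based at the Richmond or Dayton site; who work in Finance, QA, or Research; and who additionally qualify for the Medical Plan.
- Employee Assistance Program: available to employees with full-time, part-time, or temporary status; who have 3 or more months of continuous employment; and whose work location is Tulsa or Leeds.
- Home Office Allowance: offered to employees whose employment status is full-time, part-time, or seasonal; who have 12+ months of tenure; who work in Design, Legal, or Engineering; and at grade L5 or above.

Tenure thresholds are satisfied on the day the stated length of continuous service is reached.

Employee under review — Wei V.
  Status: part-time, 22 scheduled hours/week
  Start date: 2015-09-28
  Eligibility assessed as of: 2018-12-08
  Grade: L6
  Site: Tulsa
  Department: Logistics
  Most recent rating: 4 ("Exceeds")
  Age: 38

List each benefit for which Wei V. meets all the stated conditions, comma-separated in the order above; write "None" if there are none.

Employee Assistance Program

Service from 2015-09-28 to 2018-12-08: 1167 days.
Stock Option Plan — status part-time ✓ (not excluded); service 1167 days ≥ 9 months (≈270 days) ✓; grade L6 ≥ L6 ✓; site Tulsa ✗ (not Reno or Calgary) → not eligible.
Medical Plan — service 1167 days ≥ 6 months (≈180 days) ✓; site Tulsa ✗ (not Richmond or Reno) → not eligible.
Volunteer Time Off — status part-time ✗ (requires full-time) → not eligible.
Professional Development Fund — service 1167 days < 5 years (≈1825 days) ✗ → not eligible.
Employee Assistance Program — status part-time ✓; service 1167 days ≥ 3 months (≈90 days) ✓; site Tulsa ✓ → eligible.
Home Office Allowance — status part-time ✓; service 1167 days ≥ 12 months (≈360 days) ✓; dept Logistics ✗ → not eligible.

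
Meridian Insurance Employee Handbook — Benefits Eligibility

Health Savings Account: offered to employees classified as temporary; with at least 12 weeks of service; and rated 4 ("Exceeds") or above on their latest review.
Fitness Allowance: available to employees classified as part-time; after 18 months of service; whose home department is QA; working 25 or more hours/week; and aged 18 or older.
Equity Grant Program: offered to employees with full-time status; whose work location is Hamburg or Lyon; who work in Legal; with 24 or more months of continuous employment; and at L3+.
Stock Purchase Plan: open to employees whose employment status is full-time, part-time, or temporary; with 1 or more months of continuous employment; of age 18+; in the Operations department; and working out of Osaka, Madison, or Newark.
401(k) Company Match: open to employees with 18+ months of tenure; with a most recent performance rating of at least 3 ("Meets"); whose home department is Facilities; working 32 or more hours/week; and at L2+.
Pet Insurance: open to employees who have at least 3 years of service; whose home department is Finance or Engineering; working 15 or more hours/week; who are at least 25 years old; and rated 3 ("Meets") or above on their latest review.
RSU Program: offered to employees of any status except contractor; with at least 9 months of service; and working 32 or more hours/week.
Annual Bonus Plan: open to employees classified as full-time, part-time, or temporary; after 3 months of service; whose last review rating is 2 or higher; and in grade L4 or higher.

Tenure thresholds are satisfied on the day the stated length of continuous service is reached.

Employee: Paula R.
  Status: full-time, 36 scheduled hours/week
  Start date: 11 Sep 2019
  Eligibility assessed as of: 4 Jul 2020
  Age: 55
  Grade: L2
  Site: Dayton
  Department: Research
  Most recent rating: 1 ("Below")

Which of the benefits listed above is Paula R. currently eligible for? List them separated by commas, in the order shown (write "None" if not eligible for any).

Service from 11 Sep 2019 to 4 Jul 2020: 297 days.
Health Savings Account — status full-time ✗ (requires temporary) → not eligible.
Fitness Allowance — status full-time ✗ (requires part-time) → not eligible.
Equity Grant Program — status full-time ✓; site Dayton ✗ (not Hamburg or Lyon) → not eligible.
Stock Purchase Plan — status full-time ✓; service 297 days ≥ 1 month (≈30 days) ✓; age 55 ≥ 18 ✓; dept Research ✗ → not eligible.
401(k) Company Match — service 297 days < 18 months (≈540 days) ✗ → not eligible.
Pet Insurance — service 297 days < 3 years (≈1095 days) ✗ → not eligible.
RSU Program — status full-time ✓ (not excluded); service 297 days ≥ 9 months (≈270 days) ✓; 36 hrs/wk ≥ 32 ✓ → eligible.
Annual Bonus Plan — status full-time ✓; service 297 days ≥ 3 months (≈90 days) ✓; rating 1 < 2 ✗ → not eligible.

RSU Program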